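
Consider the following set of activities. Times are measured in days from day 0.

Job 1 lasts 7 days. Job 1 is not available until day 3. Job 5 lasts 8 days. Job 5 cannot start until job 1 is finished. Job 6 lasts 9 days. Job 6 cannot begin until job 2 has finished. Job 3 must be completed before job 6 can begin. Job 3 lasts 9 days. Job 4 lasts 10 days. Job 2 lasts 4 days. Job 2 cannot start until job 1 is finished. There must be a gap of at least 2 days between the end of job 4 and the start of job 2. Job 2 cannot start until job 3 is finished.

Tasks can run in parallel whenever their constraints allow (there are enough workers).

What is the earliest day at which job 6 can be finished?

Nothing blocks job 4, so it runs from day 0 to day 10.
Job 3 has no prerequisites, so it starts at day 0 and finishes at day 9.
Job 1 cannot begin until its own release at day 3. It runs from day 3 to 3 + 7 = day 10.
Job 2 needs all of job 1 (finishes day 10); job 4 (finishes day 10, plus 2-day gap → day 12); job 3 (finishes day 9). That puts its earliest start at day 12; it finishes at 12 + 4 = day 16.
Job 6 has to wait for job 2 (finishes day 16); job 3 (finishes day 9). The latest of these is day 16, so job 6 runs day 16 to 16 + 9 = day 25.

25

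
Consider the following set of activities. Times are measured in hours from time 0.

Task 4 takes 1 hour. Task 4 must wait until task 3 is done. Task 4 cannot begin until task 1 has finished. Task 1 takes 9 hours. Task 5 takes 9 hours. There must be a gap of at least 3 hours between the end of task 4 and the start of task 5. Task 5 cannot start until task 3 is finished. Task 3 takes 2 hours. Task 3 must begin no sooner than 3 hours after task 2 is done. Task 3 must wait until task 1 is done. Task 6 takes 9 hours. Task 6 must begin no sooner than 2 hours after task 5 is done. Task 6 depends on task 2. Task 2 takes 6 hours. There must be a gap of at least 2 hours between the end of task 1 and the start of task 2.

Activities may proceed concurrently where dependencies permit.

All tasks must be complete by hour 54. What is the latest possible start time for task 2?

19

Nothing follows task 6; the deadline of hour 54 is its only limit. It must start by 54 − 9 = hour 45.
Since task 6 (must start by hour 45, minus 2-hour gap → hour 43) depends on it, task 5 must finish by hour 43. Backing off its 9-hour duration gives a latest start of hour 34.
Task 4 feeds into task 5 (must start by hour 34, minus 3-hour gap → hour 31); so task 4 must finish by hour 31 and therefore start by hour 30.
For task 3: task 4 (must start by hour 30); task 5 (must start by hour 34). The most restrictive is hour 30; with a 2-hour duration, task 3 must start by hour 28.
Task 2 feeds task 3 (must start by hour 28, minus 3-hour gap → hour 25); task 6 (must start by hour 45). Taking the minimum, task 2 must finish by hour 25 and start by 25 − 6 = hour 19.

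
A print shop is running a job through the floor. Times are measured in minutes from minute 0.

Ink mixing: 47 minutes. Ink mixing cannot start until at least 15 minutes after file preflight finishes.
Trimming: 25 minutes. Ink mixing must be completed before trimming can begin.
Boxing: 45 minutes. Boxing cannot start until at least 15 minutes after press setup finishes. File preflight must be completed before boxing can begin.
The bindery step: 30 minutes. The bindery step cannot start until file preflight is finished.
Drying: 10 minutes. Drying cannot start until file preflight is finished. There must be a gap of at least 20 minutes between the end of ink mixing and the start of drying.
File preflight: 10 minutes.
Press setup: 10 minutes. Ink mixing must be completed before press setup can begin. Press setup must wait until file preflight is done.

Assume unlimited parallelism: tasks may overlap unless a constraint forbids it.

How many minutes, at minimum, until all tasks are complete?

Nothing blocks file preflight, so it runs from minute 0 to minute 10.
After file preflight (finishes minute 10), the bindery step can start at minute 10 and finishes at minute 40.
Ink mixing waits on file preflight (finishes minute 10, plus 15-minute gap → minute 25), so it starts at minute 25 and finishes at 25 + 47 = minute 72.
Trimming waits on ink mixing (finishes minute 72), so it starts at minute 72 and finishes at 72 + 25 = minute 97.
Drying has to wait for file preflight (finishes minute 10); ink mixing (finishes minute 72, plus 20-minute gap → minute 92). The latest of these is minute 92, so drying runs minute 92 to 92 + 10 = minute 102.
Press setup has to wait for ink mixing (finishes minute 72); file preflight (finishes minute 10). The latest of these is minute 72, so press setup runs minute 72 to 72 + 10 = minute 82.
Boxing cannot start until press setup (finishes minute 82, plus 15-minute gap → minute 97); file preflight (finishes minute 10). The controlling bound is minute 97, so boxing finishes at 97 + 45 = minute 142.
All tasks are finished once the last one completes. Finish times: File preflight at 10, Ink mixing at 72, Press setup at 82, Drying at 102, Trimming at 97, The bindery step at 40, Boxing at 142. The latest is minute 142.

142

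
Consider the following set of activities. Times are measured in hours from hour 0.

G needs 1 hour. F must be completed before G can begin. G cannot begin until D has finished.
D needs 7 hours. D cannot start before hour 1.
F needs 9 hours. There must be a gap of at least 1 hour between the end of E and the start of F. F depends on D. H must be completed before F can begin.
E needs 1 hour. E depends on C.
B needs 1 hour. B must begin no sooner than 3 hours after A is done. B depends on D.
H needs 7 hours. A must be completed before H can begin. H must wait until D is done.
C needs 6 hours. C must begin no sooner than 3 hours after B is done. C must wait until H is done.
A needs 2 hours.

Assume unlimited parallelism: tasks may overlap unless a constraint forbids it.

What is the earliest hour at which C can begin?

D waits on its own release at hour 1, so it starts at hour 1 and finishes at 1 + 7 = hour 8.
Nothing blocks A, so it runs from hour 0 to hour 2.
H has to wait for A (finishes hour 2); D (finishes hour 8). The latest of these is hour 8, so H runs hour 8 to 8 + 7 = hour 15.
For B: A (finishes hour 2, plus 3-hour gap → hour 5); D (finishes hour 8). Taking the maximum gives a start of hour 8, and it finishes at 8 + 1 = hour 9.
C waits on B (finishes hour 9, plus 3-hour gap → hour 12); H (finishes hour 15). The latest of these is hour 15, which is the earliest C can start.

15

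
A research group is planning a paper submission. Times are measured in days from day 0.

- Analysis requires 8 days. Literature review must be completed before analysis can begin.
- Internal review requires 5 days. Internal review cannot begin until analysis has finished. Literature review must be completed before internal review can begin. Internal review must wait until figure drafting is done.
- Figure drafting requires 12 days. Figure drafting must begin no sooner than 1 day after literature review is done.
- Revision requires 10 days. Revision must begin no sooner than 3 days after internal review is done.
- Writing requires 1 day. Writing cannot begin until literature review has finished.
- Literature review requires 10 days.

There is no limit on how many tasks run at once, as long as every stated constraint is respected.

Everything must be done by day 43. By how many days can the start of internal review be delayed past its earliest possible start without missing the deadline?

Literature review can start immediately at day 0; it finishes at day 10.
Figure drafting waits on literature review (finishes day 10, plus 1-day gap → day 11), so it starts at day 11 and finishes at 11 + 12 = day 23.
Analysis waits on literature review (finishes day 10), so it starts at day 10 and finishes at 10 + 8 = day 18.
Internal review needs all of analysis (finishes day 18); literature review (finishes day 10); figure drafting (finishes day 23). That puts its earliest start at day 23; it finishes at 23 + 5 = day 28.

Working backward from the deadline:
To finish by day 43, revision (duration 10) must start no later than day 33.
Internal review must finish before revision (must start by day 33, minus 3-day gap → day 30). With a 5-day duration, internal review must start by 30 − 5 = day 25.
So internal review can start as early as day 23 and as late as day 25, giving 25 − 23 = 2 days of slack.

2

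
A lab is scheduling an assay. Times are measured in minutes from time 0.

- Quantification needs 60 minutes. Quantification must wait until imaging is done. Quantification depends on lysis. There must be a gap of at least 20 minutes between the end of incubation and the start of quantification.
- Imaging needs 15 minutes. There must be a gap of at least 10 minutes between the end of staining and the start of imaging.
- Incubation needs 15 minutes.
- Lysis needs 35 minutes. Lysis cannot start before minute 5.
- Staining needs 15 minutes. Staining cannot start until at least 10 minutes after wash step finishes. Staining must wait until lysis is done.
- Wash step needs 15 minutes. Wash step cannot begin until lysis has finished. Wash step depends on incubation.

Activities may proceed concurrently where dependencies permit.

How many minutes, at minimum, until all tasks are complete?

165

Nothing blocks incubation, so it runs from minute 0 to minute 15.
After its own release at minute 5, lysis can start at minute 5 and finishes at minute 40.
Wash step needs all of lysis (finishes minute 40); incubation (finishes minute 15). That puts its earliest start at minute 40; it finishes at 40 + 15 = minute 55.
Staining has to wait for wash step (finishes minute 55, plus 10-minute gap → minute 65); lysis (finishes minute 40). The latest of these is minute 65, so staining runs minute 65 to 65 + 15 = minute 80.
After staining (finishes minute 80, plus 10-minute gap → minute 90), imaging can start at minute 90 and finishes at minute 105.
Quantification cannot start until imaging (finishes minute 105); lysis (finishes minute 40); incubation (finishes minute 15, plus 20-minute gap → minute 35). The controlling bound is minute 105, so quantification finishes at 105 + 60 = minute 165.
All tasks are finished once the last one completes. Finish times: Lysis at 40, Incubation at 15, Wash step at 55, Staining at 80, Imaging at 105, Quantification at 165. The latest is minute 165.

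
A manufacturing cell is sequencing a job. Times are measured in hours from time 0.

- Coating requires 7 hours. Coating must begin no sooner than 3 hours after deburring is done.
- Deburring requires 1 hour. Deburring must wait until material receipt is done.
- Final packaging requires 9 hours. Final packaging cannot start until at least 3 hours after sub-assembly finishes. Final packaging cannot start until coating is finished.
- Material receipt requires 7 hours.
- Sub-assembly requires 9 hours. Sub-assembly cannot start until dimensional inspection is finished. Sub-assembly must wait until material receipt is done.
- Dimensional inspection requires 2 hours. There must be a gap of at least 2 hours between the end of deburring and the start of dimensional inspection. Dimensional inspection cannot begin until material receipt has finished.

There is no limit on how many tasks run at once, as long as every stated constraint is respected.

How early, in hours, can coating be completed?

Material receipt has no prerequisites, so it starts at hour 0 and finishes at hour 7.
Deburring waits on material receipt (finishes hour 7), so it starts at hour 7 and finishes at 7 + 1 = hour 8.
Coating waits on deburring (finishes hour 8, plus 3-hour gap → hour 11), so it starts at hour 11 and finishes at 11 + 7 = hour 18.

18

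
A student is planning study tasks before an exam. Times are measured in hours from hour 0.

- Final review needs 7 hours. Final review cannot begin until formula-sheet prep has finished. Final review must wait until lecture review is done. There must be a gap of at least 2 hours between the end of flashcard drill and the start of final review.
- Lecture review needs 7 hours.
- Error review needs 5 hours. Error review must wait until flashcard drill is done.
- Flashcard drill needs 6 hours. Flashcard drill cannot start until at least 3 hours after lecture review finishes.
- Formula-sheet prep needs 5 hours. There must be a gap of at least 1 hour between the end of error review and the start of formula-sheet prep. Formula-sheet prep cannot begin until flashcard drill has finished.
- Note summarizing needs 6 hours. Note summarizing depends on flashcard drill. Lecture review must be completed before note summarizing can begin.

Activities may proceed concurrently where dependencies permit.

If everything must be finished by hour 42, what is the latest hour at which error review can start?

Final review has no dependents, so it just needs to finish by hour 42. Starting by 42 − 7 = hour 35 achieves that.
Formula-sheet prep feeds into final review (must start by hour 35); so formula-sheet prep must finish by hour 35 and therefore start by hour 30.
Error review feeds into formula-sheet prep (must start by hour 30, minus 1-hour gap → hour 29); so error review must finish by hour 29 and therefore start by hour 24.

24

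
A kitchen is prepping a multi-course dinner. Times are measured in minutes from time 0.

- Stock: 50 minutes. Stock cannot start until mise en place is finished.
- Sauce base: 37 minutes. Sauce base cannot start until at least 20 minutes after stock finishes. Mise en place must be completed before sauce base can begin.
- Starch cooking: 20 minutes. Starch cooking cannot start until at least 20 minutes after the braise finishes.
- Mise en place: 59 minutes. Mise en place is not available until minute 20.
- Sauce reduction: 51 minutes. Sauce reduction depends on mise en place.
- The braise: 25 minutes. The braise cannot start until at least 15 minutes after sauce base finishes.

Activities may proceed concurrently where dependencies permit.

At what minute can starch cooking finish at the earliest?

266

Mise en place cannot begin until its own release at minute 20. It runs from minute 20 to 20 + 59 = minute 79.
Stock cannot begin until mise en place (finishes minute 79). It runs from minute 79 to 79 + 50 = minute 129.
Sauce base cannot start until stock (finishes minute 129, plus 20-minute gap → minute 149); mise en place (finishes minute 79). The controlling bound is minute 149, so sauce base finishes at 149 + 37 = minute 186.
The braise cannot begin until sauce base (finishes minute 186, plus 15-minute gap → minute 201). It runs from minute 201 to 201 + 25 = minute 226.
Starch cooking cannot begin until the braise (finishes minute 226, plus 20-minute gap → minute 246). It runs from minute 246 to 246 + 20 = minute 266.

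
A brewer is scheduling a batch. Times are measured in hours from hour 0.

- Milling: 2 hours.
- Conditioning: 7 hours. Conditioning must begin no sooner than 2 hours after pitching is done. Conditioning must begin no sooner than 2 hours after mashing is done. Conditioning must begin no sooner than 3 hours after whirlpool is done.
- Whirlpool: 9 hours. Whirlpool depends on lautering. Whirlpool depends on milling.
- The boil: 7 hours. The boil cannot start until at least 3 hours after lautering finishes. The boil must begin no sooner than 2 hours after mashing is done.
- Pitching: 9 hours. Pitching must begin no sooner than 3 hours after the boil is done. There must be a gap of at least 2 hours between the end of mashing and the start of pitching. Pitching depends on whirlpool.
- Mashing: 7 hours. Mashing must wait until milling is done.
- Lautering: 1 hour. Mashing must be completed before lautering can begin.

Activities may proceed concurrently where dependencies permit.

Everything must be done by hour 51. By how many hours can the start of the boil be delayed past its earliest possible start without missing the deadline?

Milling can start immediately at hour 0; it finishes at hour 2.
Mashing cannot begin until milling (finishes hour 2). It runs from hour 2 to 2 + 7 = hour 9.
Lautering waits on mashing (finishes hour 9), so it starts at hour 9 and finishes at 9 + 1 = hour 10.
For the boil: lautering (finishes hour 10, plus 3-hour gap → hour 13); mashing (finishes hour 9, plus 2-hour gap → hour 11). Taking the maximum gives a start of hour 13, and it finishes at 13 + 7 = hour 20.

Working backward from the deadline:
To finish by hour 51, conditioning (duration 7) must start no later than hour 44.
Pitching feeds into conditioning (must start by hour 44, minus 2-hour gap → hour 42); so pitching must finish by hour 42 and therefore start by hour 33.
The boil must finish before pitching (must start by hour 33, minus 3-hour gap → hour 30). With a 7-hour duration, the boil must start by 30 − 7 = hour 23.
So the boil can start as early as hour 13 and as late as hour 23, giving 23 − 13 = 10 hours of slack.

10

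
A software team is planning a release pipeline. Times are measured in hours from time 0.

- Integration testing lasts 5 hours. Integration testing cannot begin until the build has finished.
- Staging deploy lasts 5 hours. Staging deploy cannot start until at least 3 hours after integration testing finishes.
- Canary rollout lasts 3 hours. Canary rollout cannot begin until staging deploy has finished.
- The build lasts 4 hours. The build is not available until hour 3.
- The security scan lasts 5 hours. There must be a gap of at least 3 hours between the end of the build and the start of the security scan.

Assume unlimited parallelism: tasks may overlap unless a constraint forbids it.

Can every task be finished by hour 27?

Yes

The build waits on its own release at hour 3, so it starts at hour 3 and finishes at 3 + 4 = hour 7.
After the build (finishes hour 7, plus 3-hour gap → hour 10), the security scan can start at hour 10 and finishes at hour 15.
Integration testing waits on the build (finishes hour 7), so it starts at hour 7 and finishes at 7 + 5 = hour 12.
Staging deploy waits on integration testing (finishes hour 12, plus 3-hour gap → hour 15), so it starts at hour 15 and finishes at 15 + 5 = hour 20.
Canary rollout cannot begin until staging deploy (finishes hour 20). It runs from hour 20 to 20 + 3 = hour 23.
Every task is finished by hour 23, which is no later than the deadline of 27, so the schedule is feasible.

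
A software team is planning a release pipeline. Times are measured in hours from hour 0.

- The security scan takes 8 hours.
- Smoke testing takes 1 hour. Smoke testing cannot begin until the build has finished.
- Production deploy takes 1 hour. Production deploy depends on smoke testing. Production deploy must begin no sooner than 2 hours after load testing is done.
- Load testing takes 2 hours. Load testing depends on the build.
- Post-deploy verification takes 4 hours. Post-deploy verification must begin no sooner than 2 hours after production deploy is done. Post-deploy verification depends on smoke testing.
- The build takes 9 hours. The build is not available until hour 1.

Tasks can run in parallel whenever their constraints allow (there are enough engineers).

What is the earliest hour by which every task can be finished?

21

The security scan has no prerequisites, so it starts at hour 0 and finishes at hour 8.
The build waits on its own release at hour 1, so it starts at hour 1 and finishes at 1 + 9 = hour 10.
Load testing waits on the build (finishes hour 10), so it starts at hour 10 and finishes at 10 + 2 = hour 12.
After the build (finishes hour 10), smoke testing can start at hour 10 and finishes at hour 11.
Production deploy needs all of smoke testing (finishes hour 11); load testing (finishes hour 12, plus 2-hour gap → hour 14). That puts its earliest start at hour 14; it finishes at 14 + 1 = hour 15.
Post-deploy verification needs all of production deploy (finishes hour 15, plus 2-hour gap → hour 17); smoke testing (finishes hour 11). That puts its earliest start at hour 17; it finishes at 17 + 4 = hour 21.
All tasks are finished once the last one completes. Finish times: The build at 10, The security scan at 8, Smoke testing at 11, Load testing at 12, Production deploy at 15, Post-deploy verification at 21. The latest is hour 21.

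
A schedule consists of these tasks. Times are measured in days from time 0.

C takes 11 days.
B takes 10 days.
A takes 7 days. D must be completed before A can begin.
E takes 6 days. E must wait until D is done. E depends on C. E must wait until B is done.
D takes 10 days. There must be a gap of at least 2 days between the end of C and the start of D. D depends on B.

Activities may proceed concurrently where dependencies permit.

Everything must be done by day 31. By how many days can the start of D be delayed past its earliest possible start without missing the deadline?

C can start immediately at day 0; it finishes at day 11.
B has no prerequisites, so it starts at day 0 and finishes at day 10.
For D: C (finishes day 11, plus 2-day gap → day 13); B (finishes day 10). Taking the maximum gives a start of day 13, and it finishes at 13 + 10 = day 23.

Working backward from the deadline:
To finish by day 31, A (duration 7) must start no later than day 24.
E has no dependents, so it just needs to finish by day 31. Starting by 31 − 6 = day 25 achieves that.
D feeds A (must start by day 24); E (must start by day 25). Taking the minimum, D must finish by day 24 and start by 24 − 10 = day 14.
So D can start as early as day 13 and as late as day 14, giving 14 − 13 = 1 day of slack.

1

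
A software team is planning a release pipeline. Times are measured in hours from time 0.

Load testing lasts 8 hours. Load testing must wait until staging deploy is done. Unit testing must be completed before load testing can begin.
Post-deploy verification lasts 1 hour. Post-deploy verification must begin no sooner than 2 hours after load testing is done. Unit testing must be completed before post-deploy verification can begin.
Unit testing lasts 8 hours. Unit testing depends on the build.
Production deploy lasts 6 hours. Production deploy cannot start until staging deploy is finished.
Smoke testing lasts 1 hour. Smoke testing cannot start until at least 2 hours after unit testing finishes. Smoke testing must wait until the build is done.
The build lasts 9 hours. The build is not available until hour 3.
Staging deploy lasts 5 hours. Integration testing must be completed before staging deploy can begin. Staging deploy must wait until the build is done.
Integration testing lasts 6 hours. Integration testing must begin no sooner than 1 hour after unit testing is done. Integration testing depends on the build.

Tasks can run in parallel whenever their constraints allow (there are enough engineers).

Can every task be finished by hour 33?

After its own release at hour 3, the build can start at hour 3 and finishes at hour 12.
Unit testing waits on the build (finishes hour 12), so it starts at hour 12 and finishes at 12 + 8 = hour 20.
For smoke testing: unit testing (finishes hour 20, plus 2-hour gap → hour 22); the build (finishes hour 12). Taking the maximum gives a start of hour 22, and it finishes at 22 + 1 = hour 23.
For integration testing: unit testing (finishes hour 20, plus 1-hour gap → hour 21); the build (finishes hour 12). Taking the maximum gives a start of hour 21, and it finishes at 21 + 6 = hour 27.
Staging deploy has to wait for integration testing (finishes hour 27); the build (finishes hour 12). The latest of these is hour 27, so staging deploy runs hour 27 to 27 + 5 = hour 32.
Production deploy cannot begin until staging deploy (finishes hour 32). It runs from hour 32 to 32 + 6 = hour 38.
For load testing: staging deploy (finishes hour 32); unit testing (finishes hour 20). Taking the maximum gives a start of hour 32, and it finishes at 32 + 8 = hour 40.
Post-deploy verification cannot start until load testing (finishes hour 40, plus 2-hour gap → hour 42); unit testing (finishes hour 20). The controlling bound is hour 42, so post-deploy verification finishes at 42 + 1 = hour 43.
The earliest everything can be done is hour 43, which is after the deadline of 33, so it is not possible.

No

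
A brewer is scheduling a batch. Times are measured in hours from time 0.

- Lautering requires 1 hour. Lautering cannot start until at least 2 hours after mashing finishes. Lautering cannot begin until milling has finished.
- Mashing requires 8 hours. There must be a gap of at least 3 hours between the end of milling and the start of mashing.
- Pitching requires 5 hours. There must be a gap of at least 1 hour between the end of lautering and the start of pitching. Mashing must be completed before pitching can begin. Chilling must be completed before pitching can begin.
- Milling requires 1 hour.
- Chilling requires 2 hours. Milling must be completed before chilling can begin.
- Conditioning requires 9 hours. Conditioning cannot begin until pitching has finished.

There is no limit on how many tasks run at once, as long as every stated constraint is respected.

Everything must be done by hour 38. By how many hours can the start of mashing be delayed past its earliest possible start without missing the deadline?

Milling has no prerequisites, so it starts at hour 0 and finishes at hour 1.
Mashing cannot begin until milling (finishes hour 1, plus 3-hour gap → hour 4). It runs from hour 4 to 4 + 8 = hour 12.

Working backward from the deadline:
Nothing follows conditioning; the deadline of hour 38 is its only limit. It must start by 38 − 9 = hour 29.
Since conditioning (must start by hour 29) depends on it, pitching must finish by hour 29. Backing off its 5-hour duration gives a latest start of hour 24.
Lautering feeds into pitching (must start by hour 24, minus 1-hour gap → hour 23); so lautering must finish by hour 23 and therefore start by hour 22.
Mashing feeds lautering (must start by hour 22, minus 2-hour gap → hour 20); pitching (must start by hour 24). Taking the minimum, mashing must finish by hour 20 and start by 20 − 8 = hour 12.
So mashing can start as early as hour 4 and as late as hour 12, giving 12 − 4 = 8 hours of slack.

8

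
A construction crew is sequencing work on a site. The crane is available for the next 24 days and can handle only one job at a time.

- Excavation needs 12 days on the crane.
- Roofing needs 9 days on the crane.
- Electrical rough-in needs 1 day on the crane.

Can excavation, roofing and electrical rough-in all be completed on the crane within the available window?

Running back to back, the jobs need 12 + 9 + 1 = 22 days on the crane.
Since 22 ≤ 24, they fit within the window.

Yes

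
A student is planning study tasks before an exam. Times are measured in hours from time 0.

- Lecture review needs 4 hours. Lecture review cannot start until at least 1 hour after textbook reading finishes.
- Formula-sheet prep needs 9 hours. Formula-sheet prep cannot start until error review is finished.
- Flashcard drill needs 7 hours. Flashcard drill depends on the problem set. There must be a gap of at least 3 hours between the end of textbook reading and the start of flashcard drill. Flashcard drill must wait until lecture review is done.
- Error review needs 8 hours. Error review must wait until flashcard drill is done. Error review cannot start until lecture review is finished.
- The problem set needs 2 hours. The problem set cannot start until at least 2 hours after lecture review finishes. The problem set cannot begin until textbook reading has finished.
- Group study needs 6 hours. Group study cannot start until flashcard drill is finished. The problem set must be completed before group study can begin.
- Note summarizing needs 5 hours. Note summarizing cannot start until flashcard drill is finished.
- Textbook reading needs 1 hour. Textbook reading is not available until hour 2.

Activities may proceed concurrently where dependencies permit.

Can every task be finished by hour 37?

Textbook reading cannot begin until its own release at hour 2. It runs from hour 2 to 2 + 1 = hour 3.
Lecture review cannot begin until textbook reading (finishes hour 3, plus 1-hour gap → hour 4). It runs from hour 4 to 4 + 4 = hour 8.
The problem set cannot start until lecture review (finishes hour 8, plus 2-hour gap → hour 10); textbook reading (finishes hour 3). The controlling bound is hour 10, so the problem set finishes at 10 + 2 = hour 12.
Flashcard drill has to wait for the problem set (finishes hour 12); textbook reading (finishes hour 3, plus 3-hour gap → hour 6); lecture review (finishes hour 8). The latest of these is hour 12, so flashcard drill runs hour 12 to 12 + 7 = hour 19.
Note summarizing waits on flashcard drill (finishes hour 19), so it starts at hour 19 and finishes at 19 + 5 = hour 24.
For group study: flashcard drill (finishes hour 19); the problem set (finishes hour 12). Taking the maximum gives a start of hour 19, and it finishes at 19 + 6 = hour 25.
For error review: flashcard drill (finishes hour 19); lecture review (finishes hour 8). Taking the maximum gives a start of hour 19, and it finishes at 19 + 8 = hour 27.
Formula-sheet prep waits on error review (finishes hour 27), so it starts at hour 27 and finishes at 27 + 9 = hour 36.
Every task is finished by hour 36, which is no later than the deadline of 37, so the schedule is feasible.

Yes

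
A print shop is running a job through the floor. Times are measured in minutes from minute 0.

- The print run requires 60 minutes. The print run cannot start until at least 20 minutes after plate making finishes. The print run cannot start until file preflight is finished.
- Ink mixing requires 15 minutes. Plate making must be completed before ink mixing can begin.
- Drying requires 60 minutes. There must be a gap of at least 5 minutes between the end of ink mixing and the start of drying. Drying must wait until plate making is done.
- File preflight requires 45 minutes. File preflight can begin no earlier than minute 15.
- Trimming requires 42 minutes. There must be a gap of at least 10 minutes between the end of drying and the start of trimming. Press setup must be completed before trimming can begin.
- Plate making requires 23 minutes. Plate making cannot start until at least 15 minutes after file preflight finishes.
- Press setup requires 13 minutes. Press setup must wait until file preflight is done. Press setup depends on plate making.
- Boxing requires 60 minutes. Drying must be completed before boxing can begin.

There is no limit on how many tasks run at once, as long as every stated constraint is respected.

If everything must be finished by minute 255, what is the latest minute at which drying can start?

135

To finish by minute 255, trimming (duration 42) must start no later than minute 213.
Nothing follows boxing; the deadline of minute 255 is its only limit. It must start by 255 − 60 = minute 195.
Drying feeds trimming (must start by minute 213, minus 10-minute gap → minute 203); boxing (must start by minute 195). Taking the minimum, drying must finish by minute 195 and start by 195 − 60 = minute 135.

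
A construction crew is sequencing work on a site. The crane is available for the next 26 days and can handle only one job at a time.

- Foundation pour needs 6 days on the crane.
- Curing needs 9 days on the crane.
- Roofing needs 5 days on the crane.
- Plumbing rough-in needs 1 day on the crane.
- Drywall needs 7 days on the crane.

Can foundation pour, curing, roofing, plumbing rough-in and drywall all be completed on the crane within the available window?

No

Running back to back, the jobs need 6 + 9 + 5 + 1 + 7 = 28 days on the crane.
Since 28 > 26, they cannot all fit.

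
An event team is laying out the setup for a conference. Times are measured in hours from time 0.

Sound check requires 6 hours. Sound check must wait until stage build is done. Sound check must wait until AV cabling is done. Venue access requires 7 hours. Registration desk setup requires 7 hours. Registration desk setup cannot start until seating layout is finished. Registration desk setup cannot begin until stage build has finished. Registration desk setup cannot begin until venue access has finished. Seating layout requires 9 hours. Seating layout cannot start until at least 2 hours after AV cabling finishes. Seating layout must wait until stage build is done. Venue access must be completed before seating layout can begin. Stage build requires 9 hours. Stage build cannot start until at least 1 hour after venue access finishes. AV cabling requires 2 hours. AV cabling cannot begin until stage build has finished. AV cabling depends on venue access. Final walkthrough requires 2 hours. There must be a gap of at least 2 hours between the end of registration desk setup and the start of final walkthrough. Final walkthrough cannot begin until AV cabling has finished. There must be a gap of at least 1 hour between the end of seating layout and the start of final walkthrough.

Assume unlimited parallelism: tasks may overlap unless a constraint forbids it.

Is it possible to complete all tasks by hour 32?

No

Venue access can start immediately at hour 0; it finishes at hour 7.
Stage build waits on venue access (finishes hour 7, plus 1-hour gap → hour 8), so it starts at hour 8 and finishes at 8 + 9 = hour 17.
AV cabling needs all of stage build (finishes hour 17); venue access (finishes hour 7). That puts its earliest start at hour 17; it finishes at 17 + 2 = hour 19.
Sound check cannot start until stage build (finishes hour 17); AV cabling (finishes hour 19). The controlling bound is hour 19, so sound check finishes at 19 + 6 = hour 25.
Seating layout cannot start until AV cabling (finishes hour 19, plus 2-hour gap → hour 21); stage build (finishes hour 17); venue access (finishes hour 7). The controlling bound is hour 21, so seating layout finishes at 21 + 9 = hour 30.
Registration desk setup cannot start until seating layout (finishes hour 30); stage build (finishes hour 17); venue access (finishes hour 7). The controlling bound is hour 30, so registration desk setup finishes at 30 + 7 = hour 37.
Final walkthrough needs all of registration desk setup (finishes hour 37, plus 2-hour gap → hour 39); AV cabling (finishes hour 19); seating layout (finishes hour 30, plus 1-hour gap → hour 31). That puts its earliest start at hour 39; it finishes at 39 + 2 = hour 41.
The earliest everything can be done is hour 41, which is after the deadline of 32, so it is not possible.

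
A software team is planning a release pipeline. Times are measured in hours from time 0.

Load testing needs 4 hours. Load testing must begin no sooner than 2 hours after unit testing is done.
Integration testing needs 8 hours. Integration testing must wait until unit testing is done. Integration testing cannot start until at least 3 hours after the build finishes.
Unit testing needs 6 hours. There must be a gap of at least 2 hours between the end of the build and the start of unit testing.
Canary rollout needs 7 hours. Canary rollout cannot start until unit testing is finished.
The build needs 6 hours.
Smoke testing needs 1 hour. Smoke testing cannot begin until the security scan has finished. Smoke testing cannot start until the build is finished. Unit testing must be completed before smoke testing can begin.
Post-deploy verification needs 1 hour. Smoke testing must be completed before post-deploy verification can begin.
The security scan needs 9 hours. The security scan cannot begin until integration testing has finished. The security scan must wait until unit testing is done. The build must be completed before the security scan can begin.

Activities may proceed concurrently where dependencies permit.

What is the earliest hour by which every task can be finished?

Nothing blocks the build, so it runs from hour 0 to hour 6.
Unit testing cannot begin until the build (finishes hour 6, plus 2-hour gap → hour 8). It runs from hour 8 to 8 + 6 = hour 14.
Load testing cannot begin until unit testing (finishes hour 14, plus 2-hour gap → hour 16). It runs from hour 16 to 16 + 4 = hour 20.
Canary rollout cannot begin until unit testing (finishes hour 14). It runs from hour 14 to 14 + 7 = hour 21.
Integration testing has to wait for unit testing (finishes hour 14); the build (finishes hour 6, plus 3-hour gap → hour 9). The latest of these is hour 14, so integration testing runs hour 14 to 14 + 8 = hour 22.
The security scan has to wait for integration testing (finishes hour 22); unit testing (finishes hour 14); the build (finishes hour 6). The latest of these is hour 22, so the security scan runs hour 22 to 22 + 9 = hour 31.
Smoke testing has to wait for the security scan (finishes hour 31); the build (finishes hour 6); unit testing (finishes hour 14). The latest of these is hour 31, so smoke testing runs hour 31 to 31 + 1 = hour 32.
Post-deploy verification waits on smoke testing (finishes hour 32), so it starts at hour 32 and finishes at 32 + 1 = hour 33.
All tasks are finished once the last one completes. Finish times: The build at 6, Unit testing at 14, Integration testing at 22, The security scan at 31, Smoke testing at 32, Canary rollout at 21, Load testing at 20, Post-deploy verification at 33. The latest is hour 33.

33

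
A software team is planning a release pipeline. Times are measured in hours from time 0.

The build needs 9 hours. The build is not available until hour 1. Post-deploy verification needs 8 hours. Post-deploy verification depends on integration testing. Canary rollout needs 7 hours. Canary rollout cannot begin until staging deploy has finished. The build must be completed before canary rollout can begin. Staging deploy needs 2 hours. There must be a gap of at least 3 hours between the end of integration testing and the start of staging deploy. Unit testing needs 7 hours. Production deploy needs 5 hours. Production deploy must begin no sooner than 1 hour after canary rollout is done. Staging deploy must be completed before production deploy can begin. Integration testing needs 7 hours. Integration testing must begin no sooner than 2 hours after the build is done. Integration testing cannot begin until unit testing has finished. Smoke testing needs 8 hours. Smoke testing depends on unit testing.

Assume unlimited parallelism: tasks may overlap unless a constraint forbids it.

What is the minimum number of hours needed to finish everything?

37

Unit testing has no prerequisites, so it starts at hour 0 and finishes at hour 7.
After unit testing (finishes hour 7), smoke testing can start at hour 7 and finishes at hour 15.
The build cannot begin until its own release at hour 1. It runs from hour 1 to 1 + 9 = hour 10.
For integration testing: the build (finishes hour 10, plus 2-hour gap → hour 12); unit testing (finishes hour 7). Taking the maximum gives a start of hour 12, and it finishes at 12 + 7 = hour 19.
Post-deploy verification waits on integration testing (finishes hour 19), so it starts at hour 19 and finishes at 19 + 8 = hour 27.
Staging deploy cannot begin until integration testing (finishes hour 19, plus 3-hour gap → hour 22). It runs from hour 22 to 22 + 2 = hour 24.
Canary rollout needs all of staging deploy (finishes hour 24); the build (finishes hour 10). That puts its earliest start at hour 24; it finishes at 24 + 7 = hour 31.
Production deploy needs all of canary rollout (finishes hour 31, plus 1-hour gap → hour 32); staging deploy (finishes hour 24). That puts its earliest start at hour 32; it finishes at 32 + 5 = hour 37.
All tasks are finished once the last one completes. Finish times: The build at 10, Unit testing at 7, Integration testing at 19, Staging deploy at 24, Smoke testing at 15, Canary rollout at 31, Production deploy at 37, Post-deploy verification at 27. The latest is hour 37.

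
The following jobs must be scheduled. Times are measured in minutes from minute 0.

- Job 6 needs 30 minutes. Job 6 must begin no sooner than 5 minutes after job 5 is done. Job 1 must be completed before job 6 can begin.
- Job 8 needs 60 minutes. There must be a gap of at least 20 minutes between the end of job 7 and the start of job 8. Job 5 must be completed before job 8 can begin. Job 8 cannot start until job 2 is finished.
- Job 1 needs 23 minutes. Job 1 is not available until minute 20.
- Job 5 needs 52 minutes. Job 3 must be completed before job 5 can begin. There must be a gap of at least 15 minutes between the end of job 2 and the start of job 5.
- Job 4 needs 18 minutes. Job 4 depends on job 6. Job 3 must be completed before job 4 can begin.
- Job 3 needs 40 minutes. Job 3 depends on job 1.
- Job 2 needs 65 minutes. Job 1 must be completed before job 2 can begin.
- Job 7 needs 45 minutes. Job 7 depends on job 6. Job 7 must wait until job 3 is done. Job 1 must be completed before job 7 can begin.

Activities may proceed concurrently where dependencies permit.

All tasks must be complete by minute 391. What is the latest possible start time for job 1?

76

To finish by minute 391, job 4 (duration 18) must start no later than minute 373.
Job 8 must finish by minute 391; it takes 60 minutes, so it must start by 391 − 60 = minute 331.
Since job 8 (must start by minute 331, minus 20-minute gap → minute 311) depends on it, job 7 must finish by minute 311. Backing off its 45-minute duration gives a latest start of minute 266.
For job 6: job 4 (must start by minute 373); job 7 (must start by minute 266). The most restrictive is minute 266; with a 30-minute duration, job 6 must start by minute 236.
Job 5 must finish in time for job 6 (must start by minute 236, minus 5-minute gap → minute 231); job 8 (must start by minute 331). The tightest is minute 231, so job 5 must start by 231 − 52 = minute 179.
Job 2 feeds job 5 (must start by minute 179, minus 15-minute gap → minute 164); job 8 (must start by minute 331). Taking the minimum, job 2 must finish by minute 164 and start by 164 − 65 = minute 99.
Job 3 feeds job 4 (must start by minute 373); job 5 (must start by minute 179); job 7 (must start by minute 266). Taking the minimum, job 3 must finish by minute 179 and start by 179 − 40 = minute 139.
Job 1 feeds job 2 (must start by minute 99); job 3 (must start by minute 139); job 6 (must start by minute 236); job 7 (must start by minute 266). Taking the minimum, job 1 must finish by minute 99 and start by 99 − 23 = minute 76.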